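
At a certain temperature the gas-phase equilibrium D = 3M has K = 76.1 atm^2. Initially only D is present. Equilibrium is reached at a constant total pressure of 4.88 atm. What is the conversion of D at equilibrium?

Take 1 mol D as basis and let X be its fractional conversion, so ξ = X.
Moles: n_D = 1 − X; n_M = 3X.
n_T = Σnᵢ = 1 + 2X.
y_i = n_i/n_T, p_i = y_i·P. K = p_M^3 / (p_D).
Substituting and setting equal to 76.1 atm^2 gives a polynomial in X; the root in (0,1) is X = 0.610.

X = 0.610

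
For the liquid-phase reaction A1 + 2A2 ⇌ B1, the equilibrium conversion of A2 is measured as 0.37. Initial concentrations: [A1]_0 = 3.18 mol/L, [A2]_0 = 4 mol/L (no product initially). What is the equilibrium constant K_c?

K_c = 0.0478 (mol/L)^-2

Let X = conversion of A2.
Concentrations: [A1] = 3.18 − 2X; [A2] = 4 − 4X; [B1] = 2X.
At X = 0.37: [A1] = 2.44, [A2] = 2.52, [B1] = 0.74.
K_c = [B1] / ([A1] [A2]^2) = 0.0478 (mol/L)^-2.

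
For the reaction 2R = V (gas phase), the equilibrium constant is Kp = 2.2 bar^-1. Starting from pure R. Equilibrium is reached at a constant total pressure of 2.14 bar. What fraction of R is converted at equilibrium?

Basis: 1 mol R initially; let X = conversion of R. Extent ξ = 0.5X.
Moles: n_R = 1 − X; n_V = 0.5X.
n_T = Σnᵢ = 1 − 0.5X.
With p_i = (n_i/n_T)P, Kp = p_V / (p_R^2).
Substituting and setting equal to 2.2 bar^-1 gives a polynomial in X; the root in (0,1) is X = 0.775.

X = 0.775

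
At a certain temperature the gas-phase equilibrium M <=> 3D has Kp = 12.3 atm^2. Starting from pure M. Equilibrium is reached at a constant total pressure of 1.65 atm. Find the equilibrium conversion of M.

Basis: 1 mol M initially; let X = conversion of M. Extent ξ = X.
Moles: n_M = 1 − X; n_D = 3X.
Summing: n_T = 1 + 2X.
Mole fractions y_i = n_i/n_T; Kp = p_D^3 / (p_M) with p_i = y_i·P.
Equating to 12.3 atm^2 and solving on 0 < X < 1: X = 0.671.

X = 0.671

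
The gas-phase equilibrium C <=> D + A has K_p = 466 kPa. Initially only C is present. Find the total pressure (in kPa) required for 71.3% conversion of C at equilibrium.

P = 451 kPa

Let X = conversion of C (basis 1 mol C); extent of reaction ξ = X.
Species balance: n_C = 1 − X; n_D = X; n_A = X.
Summing: n_T = 1 + X.
K_p = p_D p_A / (p_C) with p_i = (n_i/n_T)·P.
At X = 0.713: the mole-fraction product g(X) = Π y_i^ν_i = 1.034. Since K_p = g(X)·P^{1}, P = (K_p/g)^(1/1) = (466/1.034)^(1/1) = 451 kPa.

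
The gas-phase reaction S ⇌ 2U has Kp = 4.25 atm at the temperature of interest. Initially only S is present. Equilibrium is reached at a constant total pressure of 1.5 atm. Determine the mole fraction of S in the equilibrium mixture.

Take 1 mol S as basis and let X be its fractional conversion, so ξ = X.
At extent ξ: n_S = 1 − X; n_U = 2X.
n_T = Σnᵢ = 1 + X.
With p_i = (n_i/n_T)P, Kp = p_U^2 / (p_S).
This yields a degree-2 equation in X; solving on (0,1), X = 0.644.
Then n_S = 0.356, n_T = 1.64, so y_S = 0.217.

y_S = 0.217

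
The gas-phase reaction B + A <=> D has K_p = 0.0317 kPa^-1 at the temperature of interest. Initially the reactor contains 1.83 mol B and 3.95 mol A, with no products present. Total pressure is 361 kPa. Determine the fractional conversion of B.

X = 0.866

Take 1.83 mol B as basis and let X be its fractional conversion, so ξ = 1.83X.
Species balance: n_B = 1.83 − 1.83X; n_A = 3.95 − 1.83X; n_D = 1.83X.
n_T = Σnᵢ = 5.78 − 1.83X.
With p_i = (n_i/n_T)P, K_p = p_D / (p_B p_A).
Setting this equal to 0.0317 kPa^-1 and taking the physical root (0 < X < 1) gives X = 0.866.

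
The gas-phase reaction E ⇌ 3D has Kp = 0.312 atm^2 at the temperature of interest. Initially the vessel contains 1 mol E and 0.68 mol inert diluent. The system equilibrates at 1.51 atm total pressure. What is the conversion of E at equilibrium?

Basis: 1 mol E initially; let X = conversion of E. Extent ξ = X.
Moles: n_E = 1 − X; n_D = 3X; n_I = 0.68 (inert).
Summing: n_T = 1.68 + 2X.
With p_i = (n_i/n_T)P, Kp = p_D^3 / (p_E).
Substituting and setting equal to 0.312 atm^2 gives a polynomial in X; the root in (0,1) is X = 0.263.

X = 0.263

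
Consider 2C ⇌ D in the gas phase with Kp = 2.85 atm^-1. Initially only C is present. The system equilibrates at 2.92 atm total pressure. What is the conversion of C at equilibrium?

X = 0.829

Take 1 mol C as basis and let X be its fractional conversion, so ξ = 0.5X.
At extent ξ: n_C = 1 − X; n_D = 0.5X.
n_T = Σnᵢ = 1 − 0.5X.
y_i = n_i/n_T, p_i = y_i·P. Kp = p_D / (p_C^2).
Substituting and setting equal to 2.85 atm^-1 gives a polynomial in X; the root in (0,1) is X = 0.829.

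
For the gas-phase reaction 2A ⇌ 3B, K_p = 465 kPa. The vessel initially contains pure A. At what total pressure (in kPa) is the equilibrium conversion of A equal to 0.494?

P = 365 kPa

Take 1 mol A as basis and let X be its fractional conversion, so ξ = 0.5X.
Mole table: n_A = 1 − X; n_B = 1.5X.
n_T = Σnᵢ = 1 + 0.5X.
K_p = p_B^3 / (p_A^2) with p_i = (n_i/n_T)·P.
At X = 0.494: the mole-fraction product g(X) = Π y_i^ν_i = 1.274. Since K_p = g(X)·P^{1}, P = (K_p/g)^(1/1) = (465/1.274)^(1/1) = 365 kPa.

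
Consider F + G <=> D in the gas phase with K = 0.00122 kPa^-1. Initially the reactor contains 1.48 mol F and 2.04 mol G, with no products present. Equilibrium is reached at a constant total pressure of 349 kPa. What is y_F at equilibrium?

Basis: 1.48 mol F initially; let X = conversion of F. Extent ξ = 1.48X.
Moles: n_F = 1.48 − 1.48X; n_G = 2.04 − 1.48X; n_D = 1.48X.
Total moles n_T = 3.52 − 1.48X.
With p_i = (n_i/n_T)P, K = p_D / (p_F p_G).
Equating to 0.00122 kPa^-1 and solving on 0 < X < 1: X = 0.188.
Then n_F = 1.2, n_T = 3.24, so y_F = 0.371.

y_F = 0.371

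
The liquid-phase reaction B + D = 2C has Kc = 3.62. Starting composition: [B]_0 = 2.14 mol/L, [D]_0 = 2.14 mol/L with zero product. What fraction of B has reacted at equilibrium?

X = 0.488

Let X = conversion of B; extent ξ = 2.14·X mol/L.
Concentrations: [B] = 2.14 − 2.14X; [D] = 2.14 − 2.14X; [C] = 4.28X.
Kc = [C]^2 / ([B] [D]).
Setting equal to 3.62 and solving for X on (0,1) gives X = 0.488.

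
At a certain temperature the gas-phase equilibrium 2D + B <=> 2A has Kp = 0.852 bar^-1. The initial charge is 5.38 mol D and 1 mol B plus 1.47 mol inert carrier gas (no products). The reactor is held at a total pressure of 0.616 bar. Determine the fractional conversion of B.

X = 0.445

Take 1 mol B as basis and let X be its fractional conversion, so ξ = X.
Species balance: n_D = 5.38 − 2X; n_B = 1 − X; n_A = 2X; n_I = 1.47 (inert).
Total moles n_T = 7.85 − X.
With p_i = (n_i/n_T)P, Kp = p_A^2 / (p_D^2 p_B).
Setting this equal to 0.852 bar^-1 and taking the physical root (0 < X < 1) gives X = 0.445.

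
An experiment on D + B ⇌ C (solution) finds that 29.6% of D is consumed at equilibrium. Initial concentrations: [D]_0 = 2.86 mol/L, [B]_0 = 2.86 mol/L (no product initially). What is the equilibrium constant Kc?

Kc = 0.209 L/mol

Let X = conversion of D.
Concentrations: [D] = 2.86 − 2.86X; [B] = 2.86 − 2.86X; [C] = 2.86X.
At X = 0.296: [D] = 2.01, [B] = 2.01, [C] = 0.847.
Kc = [C] / ([D] [B]) = 0.209 L/mol.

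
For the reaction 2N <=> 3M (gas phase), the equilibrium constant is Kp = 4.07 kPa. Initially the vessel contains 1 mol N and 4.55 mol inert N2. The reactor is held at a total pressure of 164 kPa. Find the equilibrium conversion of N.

Basis: 1 mol N initially; let X = conversion of N. Extent ξ = 0.5X.
Species balance: n_N = 1 − X; n_M = 1.5X; n_I = 4.55 (inert).
n_T = Σnᵢ = 5.55 + 0.5X.
Mole fractions y_i = n_i/n_T; Kp = p_M^3 / (p_N^2) with p_i = y_i·P.
This yields a degree-3 equation in X; solving on (0,1), X = 0.279.

X = 0.279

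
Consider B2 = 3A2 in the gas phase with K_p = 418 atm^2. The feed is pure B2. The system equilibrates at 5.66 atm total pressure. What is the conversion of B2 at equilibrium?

Let X = conversion of B2 (basis 1 mol B2); extent of reaction ξ = X.
At extent ξ: n_B2 = 1 − X; n_A2 = 3X.
Summing: n_T = 1 + 2X.
With p_i = (n_i/n_T)P, K_p = p_A2^3 / (p_B2).
Setting this equal to 418 atm^2 and taking the physical root (0 < X < 1) gives X = 0.832.

X = 0.832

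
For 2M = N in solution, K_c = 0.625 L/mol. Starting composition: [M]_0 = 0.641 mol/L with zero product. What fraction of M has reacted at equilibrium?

Let X = conversion of M; extent ξ = 0.641X/2 mol/L.
Concentrations: [M] = 0.641 − 0.641X; [N] = 0.321X.
K_c = [N] / ([M]^2).
Setting equal to 0.625 and solving for X on (0,1) gives X = 0.344.

X = 0.344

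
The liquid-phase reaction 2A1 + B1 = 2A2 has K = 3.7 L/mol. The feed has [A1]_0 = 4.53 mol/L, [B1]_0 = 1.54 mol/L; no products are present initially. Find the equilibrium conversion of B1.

X = 0.778

Let X = conversion of B1; extent ξ = 1.54·X mol/L.
Concentrations: [A1] = 4.53 − 3.08X; [B1] = 1.54 − 1.54X; [A2] = 3.08X.
K = [A2]^2 / ([A1]^2 [B1]).
Solving K = 3.7 for X ∈ (0,1): X = 0.778.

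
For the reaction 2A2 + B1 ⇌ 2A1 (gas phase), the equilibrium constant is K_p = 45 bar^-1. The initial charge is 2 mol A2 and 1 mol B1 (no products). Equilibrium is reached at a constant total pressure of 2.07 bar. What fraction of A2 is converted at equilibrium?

X = 0.760

Basis: 2 mol A2 initially; let X = conversion of A2. Extent ξ = X.
Species balance: n_A2 = 2 − 2X; n_B1 = 1 − X; n_A1 = 2X.
Total moles n_T = 3 − X.
With p_i = (n_i/n_T)P, K_p = p_A1^2 / (p_A2^2 p_B1).
This yields a degree-3 equation in X; solving on (0,1), X = 0.760.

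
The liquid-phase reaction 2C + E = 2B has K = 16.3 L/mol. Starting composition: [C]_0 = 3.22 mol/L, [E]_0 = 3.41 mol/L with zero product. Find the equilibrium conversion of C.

X = 0.852

Let X = conversion of C; extent ξ = 3.22X/2 mol/L.
Concentrations: [C] = 3.22 − 3.22X; [E] = 3.41 − 1.61X; [B] = 3.22X.
K = [B]^2 / ([C]^2 [E]).
Equating to 16.3 L/mol: the physical root is X = 0.852.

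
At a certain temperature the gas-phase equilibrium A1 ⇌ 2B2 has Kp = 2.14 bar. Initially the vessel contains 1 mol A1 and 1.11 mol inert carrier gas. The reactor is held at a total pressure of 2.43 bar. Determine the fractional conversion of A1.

X = 0.525

Let X = conversion of A1 (basis 1 mol A1); extent of reaction ξ = X.
Moles: n_A1 = 1 − X; n_B2 = 2X; n_I = 1.11 (inert).
Summing: n_T = 2.11 + X.
y_i = n_i/n_T, p_i = y_i·P. Kp = p_B2^2 / (p_A1).
Substituting and setting equal to 2.14 bar gives a polynomial in X; the root in (0,1) is X = 0.525.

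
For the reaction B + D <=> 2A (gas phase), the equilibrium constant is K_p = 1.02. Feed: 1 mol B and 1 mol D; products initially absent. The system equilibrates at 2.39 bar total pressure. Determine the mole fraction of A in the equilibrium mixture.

Take 1 mol B as basis and let X be its fractional conversion, so ξ = X.
Species balance: n_B = 1 − X; n_D = 1 − X; n_A = 2X.
Since Δν = 0, n_T = 2 throughout.
With p_i = (n_i/n_T)P, K_p = p_A^2 / (p_B p_D).
Equating to 1.02 and solving on 0 < X < 1: X = 0.336.
Then n_A = 0.671, n_T = 2, so y_A = 0.336.

y_A = 0.336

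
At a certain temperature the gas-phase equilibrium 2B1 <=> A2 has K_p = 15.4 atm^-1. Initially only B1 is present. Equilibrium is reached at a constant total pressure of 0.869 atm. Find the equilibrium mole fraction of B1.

Take 1 mol B1 as basis and let X be its fractional conversion, so ξ = 0.5X.
Species balance: n_B1 = 1 − X; n_A2 = 0.5X.
Summing: n_T = 1 − 0.5X.
y_i = n_i/n_T, p_i = y_i·P. K_p = p_A2 / (p_B1^2).
Setting this equal to 15.4 atm^-1 and taking the physical root (0 < X < 1) gives X = 0.865.
Then n_B1 = 0.135, n_T = 0.568, so y_B1 = 0.239.

y_B1 = 0.239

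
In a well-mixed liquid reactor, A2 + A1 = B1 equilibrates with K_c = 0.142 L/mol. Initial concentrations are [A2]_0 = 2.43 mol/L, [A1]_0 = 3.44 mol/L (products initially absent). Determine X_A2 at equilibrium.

Let X = conversion of A2; extent ξ = 2.43·X mol/L.
Concentrations: [A2] = 2.43 − 2.43X; [A1] = 3.44 − 2.43X; [B1] = 2.43X.
K_c = [B1] / ([A2] [A1]).
Setting equal to 0.142 and solving for X on (0,1) gives X = 0.281.

X = 0.281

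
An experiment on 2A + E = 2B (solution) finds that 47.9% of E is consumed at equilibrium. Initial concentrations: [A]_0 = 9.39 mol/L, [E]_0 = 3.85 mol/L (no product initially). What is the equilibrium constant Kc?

Kc = 0.209 L/mol

Let X = conversion of E.
Concentrations: [A] = 9.39 − 7.7X; [E] = 3.85 − 3.85X; [B] = 7.7X.
At X = 0.479: [A] = 5.7, [E] = 2.01, [B] = 3.69.
Kc = [B]^2 / ([A]^2 [E]) = 0.209 L/mol.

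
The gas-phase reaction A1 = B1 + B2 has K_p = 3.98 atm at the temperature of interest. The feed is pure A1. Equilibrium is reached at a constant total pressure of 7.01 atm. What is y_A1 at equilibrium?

y_A1 = 0.249

Basis: 1 mol A1 initially; let X = conversion of A1. Extent ξ = X.
Species balance: n_A1 = 1 − X; n_B1 = X; n_B2 = X.
Total moles n_T = 1 + X.
With p_i = (n_i/n_T)P, K_p = p_B1 p_B2 / (p_A1).
Setting this equal to 3.98 atm and taking the physical root (0 < X < 1) gives X = 0.602.
Then n_A1 = 0.398, n_T = 1.6, so y_A1 = 0.249.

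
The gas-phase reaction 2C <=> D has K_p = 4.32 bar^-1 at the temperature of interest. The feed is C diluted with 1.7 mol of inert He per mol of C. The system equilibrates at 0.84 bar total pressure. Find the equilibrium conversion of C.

Take 1 mol C as basis and let X be its fractional conversion, so ξ = 0.5X.
Moles: n_C = 1 − X; n_D = 0.5X; n_I = 1.7 (inert).
Total moles n_T = 2.7 − 0.5X.
y_i = n_i/n_T, p_i = y_i·P. K_p = p_D / (p_C^2).
Substituting and setting equal to 4.32 bar^-1 gives a polynomial in X; the root in (0,1) is X = 0.566.

X = 0.566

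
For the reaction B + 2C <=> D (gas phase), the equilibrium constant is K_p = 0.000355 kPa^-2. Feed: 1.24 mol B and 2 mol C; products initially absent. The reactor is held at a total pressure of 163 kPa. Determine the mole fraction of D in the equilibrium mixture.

Let X = conversion of C (basis 2 mol C); extent of reaction ξ = X.
Moles: n_B = 1.24 − X; n_C = 2 − 2X; n_D = X.
Summing: n_T = 3.24 − 2X.
Mole fractions y_i = n_i/n_T; K_p = p_D / (p_B p_C^2) with p_i = y_i·P.
Equating to 0.000355 kPa^-2 and solving on 0 < X < 1: X = 0.665.
Then n_D = 0.665, n_T = 1.91, so y_D = 0.349.

y_D = 0.349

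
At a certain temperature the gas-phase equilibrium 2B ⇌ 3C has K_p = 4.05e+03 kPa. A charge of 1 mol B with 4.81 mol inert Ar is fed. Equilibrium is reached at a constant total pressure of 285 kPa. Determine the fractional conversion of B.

Take 1 mol B as basis and let X be its fractional conversion, so ξ = 0.5X.
Mole table: n_B = 1 − X; n_C = 1.5X; n_I = 4.81 (inert).
Summing: n_T = 5.81 + 0.5X.
Mole fractions y_i = n_i/n_T; K_p = p_C^3 / (p_B^2) with p_i = y_i·P.
Equating to 4.05e+03 kPa and solving on 0 < X < 1: X = 0.848.

X = 0.848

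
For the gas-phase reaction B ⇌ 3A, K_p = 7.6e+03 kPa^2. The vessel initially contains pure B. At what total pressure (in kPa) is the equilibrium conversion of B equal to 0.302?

Take 1 mol B as basis and let X be its fractional conversion, so ξ = X.
Mole table: n_B = 1 − X; n_A = 3X.
Summing: n_T = 1 + 2X.
K_p = p_A^3 / (p_B) with p_i = (n_i/n_T)·P.
At X = 0.302: the mole-fraction product g(X) = Π y_i^ν_i = 0.4141. Since K_p = g(X)·P^{2}, P = (K_p/g)^(1/2) = (7.6e+03/0.4141)^(1/2) = 135 kPa.

P = 135 kPa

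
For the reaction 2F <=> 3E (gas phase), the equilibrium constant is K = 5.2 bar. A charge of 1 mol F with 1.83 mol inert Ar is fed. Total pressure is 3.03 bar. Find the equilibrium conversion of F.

X = 0.617

Take 1 mol F as basis and let X be its fractional conversion, so ξ = 0.5X.
Mole table: n_F = 1 − X; n_E = 1.5X; n_I = 1.83 (inert).
Total moles n_T = 2.83 + 0.5X.
y_i = n_i/n_T, p_i = y_i·P. K = p_E^3 / (p_F^2).
Equating to 5.2 bar and solving on 0 < X < 1: X = 0.617.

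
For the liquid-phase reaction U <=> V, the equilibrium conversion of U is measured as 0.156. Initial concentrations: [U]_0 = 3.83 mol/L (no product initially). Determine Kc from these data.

Kc = 0.185

Let X = conversion of U.
Concentrations: [U] = 3.83 − 3.83X; [V] = 3.83X.
At X = 0.156: [U] = 3.23, [V] = 0.597.
Kc = [V] / ([U]) = 0.185.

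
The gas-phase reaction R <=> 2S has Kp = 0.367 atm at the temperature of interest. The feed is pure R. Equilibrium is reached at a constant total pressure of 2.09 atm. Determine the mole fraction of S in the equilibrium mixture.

Take 1 mol R as basis and let X be its fractional conversion, so ξ = X.
Moles: n_R = 1 − X; n_S = 2X.
Total moles n_T = 1 + X.
Mole fractions y_i = n_i/n_T; Kp = p_S^2 / (p_R) with p_i = y_i·P.
This yields a degree-2 equation in X; solving on (0,1), X = 0.205.
Then n_S = 0.41, n_T = 1.21, so y_S = 0.340.

y_S = 0.340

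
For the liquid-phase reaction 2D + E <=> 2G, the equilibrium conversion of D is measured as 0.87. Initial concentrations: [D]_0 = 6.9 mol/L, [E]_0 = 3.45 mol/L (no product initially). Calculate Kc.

Kc = 99.9 L/mol

Let X = conversion of D.
Concentrations: [D] = 6.9 − 6.9X; [E] = 3.45 − 3.45X; [G] = 6.9X.
At X = 0.87: [D] = 0.897, [E] = 0.449, [G] = 6.
Kc = [G]^2 / ([D]^2 [E]) = 99.9 L/mol.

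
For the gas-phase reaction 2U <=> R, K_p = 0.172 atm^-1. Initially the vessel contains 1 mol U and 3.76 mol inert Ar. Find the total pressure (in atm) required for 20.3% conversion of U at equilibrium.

P = 4.33 atm

Take 1 mol U as basis and let X be its fractional conversion, so ξ = 0.5X.
Mole table: n_U = 1 − X; n_R = 0.5X; n_I = 3.76 (inert).
Summing: n_T = 4.76 − 0.5X.
K_p = p_R / (p_U^2) with p_i = (n_i/n_T)·P.
At X = 0.203: the mole-fraction product g(X) = Π y_i^ν_i = 0.7444. Since K_p = g(X)·P^{-1}, P = (g/K_p)^(1/1) = (0.7444/0.172)^(1/1) = 4.33 atm.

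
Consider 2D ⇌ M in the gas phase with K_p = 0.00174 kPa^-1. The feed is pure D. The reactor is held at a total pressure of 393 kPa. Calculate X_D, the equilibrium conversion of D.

Let X = conversion of D (basis 1 mol D); extent of reaction ξ = 0.5X.
Species balance: n_D = 1 − X; n_M = 0.5X.
Total moles n_T = 1 − 0.5X.
With p_i = (n_i/n_T)P, K_p = p_M / (p_D^2).
Substituting and setting equal to 0.00174 kPa^-1 gives a polynomial in X; the root in (0,1) is X = 0.483.

X = 0.483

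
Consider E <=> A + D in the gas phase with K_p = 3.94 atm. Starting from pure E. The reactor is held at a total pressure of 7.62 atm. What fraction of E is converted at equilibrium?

X = 0.584

Basis: 1 mol E initially; let X = conversion of E. Extent ξ = X.
Moles: n_E = 1 − X; n_A = X; n_D = X.
Summing: n_T = 1 + X.
With p_i = (n_i/n_T)P, K_p = p_A p_D / (p_E).
Substituting and setting equal to 3.94 atm gives a polynomial in X; the root in (0,1) is X = 0.584.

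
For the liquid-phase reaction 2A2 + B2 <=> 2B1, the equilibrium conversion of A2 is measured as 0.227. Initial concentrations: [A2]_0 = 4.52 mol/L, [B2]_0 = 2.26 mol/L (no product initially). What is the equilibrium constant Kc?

Let X = conversion of A2.
Concentrations: [A2] = 4.52 − 4.52X; [B2] = 2.26 − 2.26X; [B1] = 4.52X.
At X = 0.227: [A2] = 3.49, [B2] = 1.75, [B1] = 1.03.
Kc = [B1]^2 / ([A2]^2 [B2]) = 0.0494 L/mol.

Kc = 0.0494 L/mol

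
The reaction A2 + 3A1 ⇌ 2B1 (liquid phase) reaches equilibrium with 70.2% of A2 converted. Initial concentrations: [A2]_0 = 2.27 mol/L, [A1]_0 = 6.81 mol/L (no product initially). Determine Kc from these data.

Let X = conversion of A2.
Concentrations: [A2] = 2.27 − 2.27X; [A1] = 6.81 − 6.81X; [B1] = 4.54X.
At X = 0.702: [A2] = 0.676, [A1] = 2.03, [B1] = 3.19.
Kc = [B1]^2 / ([A2] [A1]^3) = 1.8 (mol/L)^-2.

Kc = 1.8 (mol/L)^-2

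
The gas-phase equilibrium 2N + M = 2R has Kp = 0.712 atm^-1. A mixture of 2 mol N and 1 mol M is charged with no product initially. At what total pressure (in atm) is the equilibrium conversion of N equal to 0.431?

Basis: 2 mol N initially; let X = conversion of N. Extent ξ = X.
Moles: n_N = 2 − 2X; n_M = 1 − X; n_R = 2X.
n_T = Σnᵢ = 3 − X.
Kp = p_R^2 / (p_N^2 p_M) with p_i = (n_i/n_T)·P.
At X = 0.431: the mole-fraction product g(X) = Π y_i^ν_i = 2.59. Since Kp = g(X)·P^{-1}, P = (g/Kp)^(1/1) = (2.59/0.712)^(1/1) = 3.64 atm.

P = 3.64 atm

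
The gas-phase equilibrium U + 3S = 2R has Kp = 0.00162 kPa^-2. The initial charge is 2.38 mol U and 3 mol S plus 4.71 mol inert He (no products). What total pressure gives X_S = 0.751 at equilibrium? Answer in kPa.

P = 389 kPa

Basis: 3 mol S initially; let X = conversion of S. Extent ξ = X.
Moles: n_U = 2.38 − X; n_S = 3 − 3X; n_R = 2X; n_I = 4.71 (inert).
Summing: n_T = 10.1 − 2X.
Kp = p_R^2 / (p_U p_S^3) with p_i = (n_i/n_T)·P.
At X = 0.751: the mole-fraction product g(X) = Π y_i^ν_i = 245. Since Kp = g(X)·P^{-2}, P = (g/Kp)^(1/2) = (245/0.00162)^(1/2) = 389 kPa.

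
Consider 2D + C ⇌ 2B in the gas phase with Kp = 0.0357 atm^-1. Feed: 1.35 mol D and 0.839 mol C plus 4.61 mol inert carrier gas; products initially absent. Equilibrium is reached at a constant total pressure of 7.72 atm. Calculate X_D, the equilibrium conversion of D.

Basis: 1.35 mol D initially; let X = conversion of D. Extent ξ = 0.675X.
Moles: n_D = 1.35 − 1.35X; n_C = 0.839 − 0.675X; n_B = 1.35X; n_I = 4.61 (inert).
Total moles n_T = 6.8 − 0.675X.
With p_i = (n_i/n_T)P, Kp = p_B^2 / (p_D^2 p_C).
Substituting and setting equal to 0.0357 atm^-1 gives a polynomial in X; the root in (0,1) is X = 0.148.

X = 0.148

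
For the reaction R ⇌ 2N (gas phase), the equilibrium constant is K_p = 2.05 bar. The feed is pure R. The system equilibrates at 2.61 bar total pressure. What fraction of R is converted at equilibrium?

Take 1 mol R as basis and let X be its fractional conversion, so ξ = X.
At extent ξ: n_R = 1 − X; n_N = 2X.
n_T = Σnᵢ = 1 + X.
y_i = n_i/n_T, p_i = y_i·P. K_p = p_N^2 / (p_R).
Substituting and setting equal to 2.05 bar gives a polynomial in X; the root in (0,1) is X = 0.405.

X = 0.405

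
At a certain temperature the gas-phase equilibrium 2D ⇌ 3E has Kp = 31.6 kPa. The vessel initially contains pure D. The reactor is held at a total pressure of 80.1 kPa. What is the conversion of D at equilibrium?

Let X = conversion of D (basis 1 mol D); extent of reaction ξ = 0.5X.
At extent ξ: n_D = 1 − X; n_E = 1.5X.
n_T = Σnᵢ = 1 + 0.5X.
y_i = n_i/n_T, p_i = y_i·P. Kp = p_E^3 / (p_D^2).
This yields a degree-3 equation in X; solving on (0,1), X = 0.378.

X = 0.378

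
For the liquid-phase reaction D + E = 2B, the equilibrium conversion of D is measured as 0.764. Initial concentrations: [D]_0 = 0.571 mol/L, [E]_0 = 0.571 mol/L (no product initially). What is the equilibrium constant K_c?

Let X = conversion of D.
Concentrations: [D] = 0.571 − 0.571X; [E] = 0.571 − 0.571X; [B] = 1.14X.
At X = 0.764: [D] = 0.135, [E] = 0.135, [B] = 0.872.
K_c = [B]^2 / ([D] [E]) = 41.9.

K_c = 41.9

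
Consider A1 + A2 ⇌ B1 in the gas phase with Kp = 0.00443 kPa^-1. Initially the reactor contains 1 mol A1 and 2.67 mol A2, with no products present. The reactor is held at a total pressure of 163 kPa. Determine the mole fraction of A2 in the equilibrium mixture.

y_A2 = 0.700

Basis: 1 mol A1 initially; let X = conversion of A1. Extent ξ = X.
At extent ξ: n_A1 = 1 − X; n_A2 = 2.67 − X; n_B1 = X.
Summing: n_T = 3.67 − X.
Mole fractions y_i = n_i/n_T; Kp = p_B1 / (p_A1 p_A2) with p_i = y_i·P.
Equating to 0.00443 kPa^-1 and solving on 0 < X < 1: X = 0.336.
Then n_A2 = 2.33, n_T = 3.33, so y_A2 = 0.700.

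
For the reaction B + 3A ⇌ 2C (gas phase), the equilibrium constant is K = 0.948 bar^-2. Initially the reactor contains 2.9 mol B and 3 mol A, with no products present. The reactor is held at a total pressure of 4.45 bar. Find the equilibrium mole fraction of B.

y_B = 0.489

Let X = conversion of A (basis 3 mol A); extent of reaction ξ = X.
At extent ξ: n_B = 2.9 − X; n_A = 3 − 3X; n_C = 2X.
n_T = Σnᵢ = 5.9 − 2X.
Mole fractions y_i = n_i/n_T; K = p_C^2 / (p_B p_A^3) with p_i = y_i·P.
Equating to 0.948 bar^-2 and solving on 0 < X < 1: X = 0.677.
Then n_B = 2.22, n_T = 4.55, so y_B = 0.489.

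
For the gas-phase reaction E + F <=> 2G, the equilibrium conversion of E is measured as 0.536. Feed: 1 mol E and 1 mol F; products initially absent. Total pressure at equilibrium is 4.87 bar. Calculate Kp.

Take 1 mol E as basis and let X be its fractional conversion, so ξ = X.
Species balance: n_E = 1 − X; n_F = 1 − X; n_G = 2X.
Since Δν = 0, n_T = 2 throughout.
At X = 0.536: n_E = 0.464, n_F = 0.464, n_G = 1.07, n_T = 2.
p_i = (n_i/n_T)·P. Kp = p_G^2 / (p_E p_F) = 5.34.

Kp = 5.34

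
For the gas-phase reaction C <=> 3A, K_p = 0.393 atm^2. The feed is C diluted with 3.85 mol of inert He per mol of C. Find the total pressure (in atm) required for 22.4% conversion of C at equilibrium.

P = 5.31 atm

Basis: 1 mol C initially; let X = conversion of C. Extent ξ = X.
At extent ξ: n_C = 1 − X; n_A = 3X; n_I = 3.85 (inert).
Total moles n_T = 4.85 + 2X.
K_p = p_A^3 / (p_C) with p_i = (n_i/n_T)·P.
At X = 0.224: the mole-fraction product g(X) = Π y_i^ν_i = 0.01393. Since K_p = g(X)·P^{2}, P = (K_p/g)^(1/2) = (0.393/0.01393)^(1/2) = 5.31 atm.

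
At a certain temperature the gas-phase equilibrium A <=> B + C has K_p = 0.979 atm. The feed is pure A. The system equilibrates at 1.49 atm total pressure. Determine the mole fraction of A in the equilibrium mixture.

Take 1 mol A as basis and let X be its fractional conversion, so ξ = X.
Mole table: n_A = 1 − X; n_B = X; n_C = X.
Summing: n_T = 1 + X.
y_i = n_i/n_T, p_i = y_i·P. K_p = p_B p_C / (p_A).
Substituting and setting equal to 0.979 atm gives a polynomial in X; the root in (0,1) is X = 0.630.
Then n_A = 0.37, n_T = 1.63, so y_A = 0.227.

y_A = 0.227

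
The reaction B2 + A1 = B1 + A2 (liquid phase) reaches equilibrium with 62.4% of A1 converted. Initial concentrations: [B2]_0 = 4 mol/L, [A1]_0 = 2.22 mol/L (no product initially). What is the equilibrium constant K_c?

K_c = 0.879

Let X = conversion of A1.
Concentrations: [B2] = 4 − 2.22X; [A1] = 2.22 − 2.22X; [B1] = 2.22X; [A2] = 2.22X.
At X = 0.624: [B2] = 2.61, [A1] = 0.835, [B1] = 1.39, [A2] = 1.39.
K_c = [B1] [A2] / ([B2] [A1]) = 0.879.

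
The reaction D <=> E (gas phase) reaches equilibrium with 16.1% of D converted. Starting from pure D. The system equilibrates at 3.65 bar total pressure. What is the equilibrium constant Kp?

Kp = 0.192

Let X = conversion of D (basis 1 mol D); extent of reaction ξ = X.
Mole table: n_D = 1 − X; n_E = X.
Since Δν = 0, n_T = 1 throughout.
At X = 0.161: n_D = 0.839, n_E = 0.161, n_T = 1.
p_i = (n_i/n_T)·P. Kp = p_E / (p_D) = 0.192.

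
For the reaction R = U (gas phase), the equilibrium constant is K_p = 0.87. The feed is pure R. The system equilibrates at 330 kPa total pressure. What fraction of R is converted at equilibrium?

X = 0.465

Let X = conversion of R (basis 1 mol R); extent of reaction ξ = X.
Mole table: n_R = 1 − X; n_U = X.
n_T stays at 1 (no change in mole number).
y_i = n_i/n_T, p_i = y_i·P. K_p = p_U / (p_R).
Substituting and setting equal to 0.87 gives a polynomial in X; the root in (0,1) is X = 0.465.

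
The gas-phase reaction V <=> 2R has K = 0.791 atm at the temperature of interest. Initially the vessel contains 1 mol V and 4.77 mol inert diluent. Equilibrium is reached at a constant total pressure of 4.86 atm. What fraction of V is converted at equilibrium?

X = 0.391

Let X = conversion of V (basis 1 mol V); extent of reaction ξ = X.
Moles: n_V = 1 − X; n_R = 2X; n_I = 4.77 (inert).
Summing: n_T = 5.77 + X.
With p_i = (n_i/n_T)P, K = p_R^2 / (p_V).
Substituting and setting equal to 0.791 atm gives a polynomial in X; the root in (0,1) is X = 0.391.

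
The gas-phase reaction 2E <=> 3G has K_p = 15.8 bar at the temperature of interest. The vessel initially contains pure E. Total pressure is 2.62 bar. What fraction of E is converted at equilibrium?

Basis: 1 mol E initially; let X = conversion of E. Extent ξ = 0.5X.
At extent ξ: n_E = 1 − X; n_G = 1.5X.
n_T = Σnᵢ = 1 + 0.5X.
With p_i = (n_i/n_T)P, K_p = p_G^3 / (p_E^2).
Setting this equal to 15.8 bar and taking the physical root (0 < X < 1) gives X = 0.655.

X = 0.655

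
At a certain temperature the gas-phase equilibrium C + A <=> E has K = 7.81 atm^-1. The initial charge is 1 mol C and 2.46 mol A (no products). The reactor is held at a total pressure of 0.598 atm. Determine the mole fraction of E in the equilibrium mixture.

y_E = 0.275

Take 1 mol C as basis and let X be its fractional conversion, so ξ = X.
At extent ξ: n_C = 1 − X; n_A = 2.46 − X; n_E = X.
n_T = Σnᵢ = 3.46 − X.
With p_i = (n_i/n_T)P, K = p_E / (p_C p_A).
Substituting and setting equal to 7.81 atm^-1 gives a polynomial in X; the root in (0,1) is X = 0.747.
Then n_E = 0.747, n_T = 2.71, so y_E = 0.275.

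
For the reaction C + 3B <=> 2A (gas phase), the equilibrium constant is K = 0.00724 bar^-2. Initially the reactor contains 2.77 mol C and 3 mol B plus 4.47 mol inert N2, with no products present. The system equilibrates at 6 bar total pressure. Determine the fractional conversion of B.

Basis: 3 mol B initially; let X = conversion of B. Extent ξ = X.
Mole table: n_C = 2.77 − X; n_B = 3 − 3X; n_A = 2X; n_I = 4.47 (inert).
Total moles n_T = 10.2 − 2X.
Mole fractions y_i = n_i/n_T; K = p_A^2 / (p_C p_B^3) with p_i = y_i·P.
Substituting and setting equal to 0.00724 bar^-2 gives a polynomial in X; the root in (0,1) is X = 0.165.

X = 0.165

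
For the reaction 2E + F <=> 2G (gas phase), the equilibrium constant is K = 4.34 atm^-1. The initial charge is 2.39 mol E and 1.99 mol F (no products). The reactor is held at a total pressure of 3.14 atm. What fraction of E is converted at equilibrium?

X = 0.680

Take 2.39 mol E as basis and let X be its fractional conversion, so ξ = 1.2X.
Mole table: n_E = 2.39 − 2.39X; n_F = 1.99 − 1.2X; n_G = 2.39X.
Summing: n_T = 4.38 − 1.2X.
y_i = n_i/n_T, p_i = y_i·P. K = p_G^2 / (p_E^2 p_F).
Setting this equal to 4.34 atm^-1 and taking the physical root (0 < X < 1) gives X = 0.680.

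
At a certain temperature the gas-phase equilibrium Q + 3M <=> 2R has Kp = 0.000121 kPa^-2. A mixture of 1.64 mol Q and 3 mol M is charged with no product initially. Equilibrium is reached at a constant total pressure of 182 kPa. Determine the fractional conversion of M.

X = 0.515

Take 3 mol M as basis and let X be its fractional conversion, so ξ = X.
Mole table: n_Q = 1.64 − X; n_M = 3 − 3X; n_R = 2X.
Summing: n_T = 4.64 − 2X.
y_i = n_i/n_T, p_i = y_i·P. Kp = p_R^2 / (p_Q p_M^3).
Setting this equal to 0.000121 kPa^-2 and taking the physical root (0 < X < 1) gives X = 0.515.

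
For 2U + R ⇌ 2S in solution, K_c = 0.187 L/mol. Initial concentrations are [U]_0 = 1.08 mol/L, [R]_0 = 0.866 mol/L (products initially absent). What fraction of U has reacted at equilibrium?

Let X = conversion of U; extent ξ = 1.08X/2 mol/L.
Concentrations: [U] = 1.08 − 1.08X; [R] = 0.866 − 0.54X; [S] = 1.08X.
K_c = [S]^2 / ([U]^2 [R]).
Solving K_c = 0.187 for X ∈ (0,1): X = 0.269.

X = 0.269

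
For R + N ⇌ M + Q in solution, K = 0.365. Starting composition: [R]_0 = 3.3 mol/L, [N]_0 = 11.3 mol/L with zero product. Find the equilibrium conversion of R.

X = 0.622

Let X = conversion of R; extent ξ = 3.3·X mol/L.
Concentrations: [R] = 3.3 − 3.3X; [N] = 11.3 − 3.3X; [M] = 3.3X; [Q] = 3.3X.
K = [M] [Q] / ([R] [N]).
Solving K = 0.365 for X ∈ (0,1): X = 0.622.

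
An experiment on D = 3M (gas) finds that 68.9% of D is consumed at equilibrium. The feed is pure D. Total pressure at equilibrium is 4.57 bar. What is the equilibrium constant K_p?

Basis: 1 mol D initially; let X = conversion of D. Extent ξ = X.
Mole table: n_D = 1 − X; n_M = 3X.
Summing: n_T = 1 + 2X.
At X = 0.689: n_D = 0.311, n_M = 2.07, n_T = 2.38.
p_i = (n_i/n_T)·P. K_p = p_M^3 / (p_D) = 105 bar^2.

K_p = 105 bar^2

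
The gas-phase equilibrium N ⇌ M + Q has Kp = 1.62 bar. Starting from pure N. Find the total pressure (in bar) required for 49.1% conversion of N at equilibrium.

P = 5.1 bar

Let X = conversion of N (basis 1 mol N); extent of reaction ξ = X.
Moles: n_N = 1 − X; n_M = X; n_Q = X.
n_T = Σnᵢ = 1 + X.
Kp = p_M p_Q / (p_N) with p_i = (n_i/n_T)·P.
At X = 0.491: the mole-fraction product g(X) = Π y_i^ν_i = 0.3177. Since Kp = g(X)·P^{1}, P = (Kp/g)^(1/1) = (1.62/0.3177)^(1/1) = 5.1 bar.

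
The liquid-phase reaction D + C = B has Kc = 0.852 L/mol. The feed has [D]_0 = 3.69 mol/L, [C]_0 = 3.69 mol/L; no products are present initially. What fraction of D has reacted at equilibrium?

X = 0.573

Let X = conversion of D; extent ξ = 3.69·X mol/L.
Concentrations: [D] = 3.69 − 3.69X; [C] = 3.69 − 3.69X; [B] = 3.69X.
Kc = [B] / ([D] [C]).
This equals 0.852 at X = 0.573 (the root in 0 < X < 1).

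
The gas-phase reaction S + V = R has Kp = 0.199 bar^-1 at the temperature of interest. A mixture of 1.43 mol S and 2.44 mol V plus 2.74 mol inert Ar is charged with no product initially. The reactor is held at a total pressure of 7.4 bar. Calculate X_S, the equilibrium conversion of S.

X = 0.322

Basis: 1.43 mol S initially; let X = conversion of S. Extent ξ = 1.43X.
Mole table: n_S = 1.43 − 1.43X; n_V = 2.44 − 1.43X; n_R = 1.43X; n_I = 2.74 (inert).
n_T = Σnᵢ = 6.61 − 1.43X.
With p_i = (n_i/n_T)P, Kp = p_R / (p_S p_V).
Setting this equal to 0.199 bar^-1 and taking the physical root (0 < X < 1) gives X = 0.322.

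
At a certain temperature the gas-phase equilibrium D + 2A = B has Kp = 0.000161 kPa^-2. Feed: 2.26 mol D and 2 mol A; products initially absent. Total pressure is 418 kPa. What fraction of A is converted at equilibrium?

X = 0.814

Let X = conversion of A (basis 2 mol A); extent of reaction ξ = X.
Moles: n_D = 2.26 − X; n_A = 2 − 2X; n_B = X.
n_T = Σnᵢ = 4.26 − 2X.
Mole fractions y_i = n_i/n_T; Kp = p_B / (p_D p_A^2) with p_i = y_i·P.
Setting this equal to 0.000161 kPa^-2 and taking the physical root (0 < X < 1) gives X = 0.814.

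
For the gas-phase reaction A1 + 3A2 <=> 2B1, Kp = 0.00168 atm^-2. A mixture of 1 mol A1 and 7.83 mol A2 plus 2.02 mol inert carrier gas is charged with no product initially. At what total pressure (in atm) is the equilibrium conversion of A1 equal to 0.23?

Basis: 1 mol A1 initially; let X = conversion of A1. Extent ξ = X.
At extent ξ: n_A1 = 1 − X; n_A2 = 7.83 − 3X; n_B1 = 2X; n_I = 2.02 (inert).
n_T = Σnᵢ = 10.8 − 2X.
Kp = p_B1^2 / (p_A1 p_A2^3) with p_i = (n_i/n_T)·P.
At X = 0.23: the mole-fraction product g(X) = Π y_i^ν_i = 0.0815. Since Kp = g(X)·P^{-2}, P = (g/Kp)^(1/2) = (0.0815/0.00168)^(1/2) = 6.97 atm.

P = 6.97 atm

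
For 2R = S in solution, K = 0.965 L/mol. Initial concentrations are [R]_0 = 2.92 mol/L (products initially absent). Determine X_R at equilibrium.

Let X = conversion of R; extent ξ = 2.92X/2 mol/L.
Concentrations: [R] = 2.92 − 2.92X; [S] = 1.46X.
K = [S] / ([R]^2).
This equals 0.965 at X = 0.658 (the root in 0 < X < 1).

X = 0.658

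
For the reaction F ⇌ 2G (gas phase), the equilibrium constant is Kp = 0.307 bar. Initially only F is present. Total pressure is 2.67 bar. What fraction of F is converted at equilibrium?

Let X = conversion of F (basis 1 mol F); extent of reaction ξ = X.
Moles: n_F = 1 − X; n_G = 2X.
n_T = Σnᵢ = 1 + X.
y_i = n_i/n_T, p_i = y_i·P. Kp = p_G^2 / (p_F).
Setting this equal to 0.307 bar and taking the physical root (0 < X < 1) gives X = 0.167.

X = 0.167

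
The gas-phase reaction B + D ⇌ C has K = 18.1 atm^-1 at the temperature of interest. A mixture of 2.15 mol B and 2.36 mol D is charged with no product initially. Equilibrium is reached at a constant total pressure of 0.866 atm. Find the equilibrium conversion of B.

Basis: 2.15 mol B initially; let X = conversion of B. Extent ξ = 2.15X.
Moles: n_B = 2.15 − 2.15X; n_D = 2.36 − 2.15X; n_C = 2.15X.
Total moles n_T = 4.51 − 2.15X.
With p_i = (n_i/n_T)P, K = p_C / (p_B p_D).
Substituting and setting equal to 18.1 atm^-1 gives a polynomial in X; the root in (0,1) is X = 0.788.

X = 0.788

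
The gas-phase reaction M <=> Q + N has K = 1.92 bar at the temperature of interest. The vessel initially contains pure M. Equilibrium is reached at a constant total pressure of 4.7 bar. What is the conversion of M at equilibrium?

X = 0.539

Basis: 1 mol M initially; let X = conversion of M. Extent ξ = X.
Moles: n_M = 1 − X; n_Q = X; n_N = X.
Total moles n_T = 1 + X.
With p_i = (n_i/n_T)P, K = p_Q p_N / (p_M).
Equating to 1.92 bar and solving on 0 < X < 1: X = 0.539.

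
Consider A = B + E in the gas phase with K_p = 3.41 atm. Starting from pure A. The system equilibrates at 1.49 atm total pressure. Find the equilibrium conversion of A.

Take 1 mol A as basis and let X be its fractional conversion, so ξ = X.
At extent ξ: n_A = 1 − X; n_B = X; n_E = X.
n_T = Σnᵢ = 1 + X.
Mole fractions y_i = n_i/n_T; K_p = p_B p_E / (p_A) with p_i = y_i·P.
Setting this equal to 3.41 atm and taking the physical root (0 < X < 1) gives X = 0.834.

X = 0.834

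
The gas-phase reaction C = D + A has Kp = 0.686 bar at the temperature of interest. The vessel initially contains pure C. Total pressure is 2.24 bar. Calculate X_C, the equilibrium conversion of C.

X = 0.484

Basis: 1 mol C initially; let X = conversion of C. Extent ξ = X.
Moles: n_C = 1 − X; n_D = X; n_A = X.
n_T = Σnᵢ = 1 + X.
Mole fractions y_i = n_i/n_T; Kp = p_D p_A / (p_C) with p_i = y_i·P.
Setting this equal to 0.686 bar and taking the physical root (0 < X < 1) gives X = 0.484.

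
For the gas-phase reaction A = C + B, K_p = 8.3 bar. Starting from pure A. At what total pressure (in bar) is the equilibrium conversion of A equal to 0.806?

P = 4.48 bar

Basis: 1 mol A initially; let X = conversion of A. Extent ξ = X.
At extent ξ: n_A = 1 − X; n_C = X; n_B = X.
Summing: n_T = 1 + X.
K_p = p_C p_B / (p_A) with p_i = (n_i/n_T)·P.
At X = 0.806: the mole-fraction product g(X) = Π y_i^ν_i = 1.854. Since K_p = g(X)·P^{1}, P = (K_p/g)^(1/1) = (8.3/1.854)^(1/1) = 4.48 bar.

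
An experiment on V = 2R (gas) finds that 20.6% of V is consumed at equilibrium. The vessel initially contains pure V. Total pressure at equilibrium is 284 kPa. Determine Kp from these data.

Kp = 50.3 kPa

Let X = conversion of V (basis 1 mol V); extent of reaction ξ = X.
Moles: n_V = 1 − X; n_R = 2X.
n_T = Σnᵢ = 1 + X.
At X = 0.206: n_V = 0.794, n_R = 0.412, n_T = 1.21.
p_i = (n_i/n_T)·P. Kp = p_R^2 / (p_V) = 50.3 kPa.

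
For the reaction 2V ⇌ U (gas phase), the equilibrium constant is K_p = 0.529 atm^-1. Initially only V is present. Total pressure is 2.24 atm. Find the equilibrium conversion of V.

Let X = conversion of V (basis 1 mol V); extent of reaction ξ = 0.5X.
At extent ξ: n_V = 1 − X; n_U = 0.5X.
Summing: n_T = 1 − 0.5X.
With p_i = (n_i/n_T)P, K_p = p_U / (p_V^2).
Equating to 0.529 atm^-1 and solving on 0 < X < 1: X = 0.583.

X = 0.583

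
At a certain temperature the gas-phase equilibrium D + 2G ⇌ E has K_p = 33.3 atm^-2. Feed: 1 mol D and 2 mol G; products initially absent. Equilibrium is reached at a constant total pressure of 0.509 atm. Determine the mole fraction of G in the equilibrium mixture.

y_G = 0.433

Let X = conversion of D (basis 1 mol D); extent of reaction ξ = X.
At extent ξ: n_D = 1 − X; n_G = 2 − 2X; n_E = X.
n_T = Σnᵢ = 3 − 2X.
With p_i = (n_i/n_T)P, K_p = p_E / (p_D p_G^2).
Equating to 33.3 atm^-2 and solving on 0 < X < 1: X = 0.618.
Then n_G = 0.764, n_T = 1.76, so y_G = 0.433.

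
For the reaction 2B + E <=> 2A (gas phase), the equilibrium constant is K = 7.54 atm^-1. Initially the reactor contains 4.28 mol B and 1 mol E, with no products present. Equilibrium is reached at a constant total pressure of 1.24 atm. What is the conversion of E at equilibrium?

Basis: 1 mol E initially; let X = conversion of E. Extent ξ = X.
Moles: n_B = 4.28 − 2X; n_E = 1 − X; n_A = 2X.
Summing: n_T = 5.28 − X.
With p_i = (n_i/n_T)P, K = p_A^2 / (p_B^2 p_E).
Setting this equal to 7.54 atm^-1 and taking the physical root (0 < X < 1) gives X = 0.818.

X = 0.818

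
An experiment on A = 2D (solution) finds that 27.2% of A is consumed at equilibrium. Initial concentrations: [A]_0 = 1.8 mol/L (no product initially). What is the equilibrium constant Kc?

Let X = conversion of A.
Concentrations: [A] = 1.8 − 1.8X; [D] = 3.6X.
At X = 0.272: [A] = 1.31, [D] = 0.979.
Kc = [D]^2 / ([A]) = 0.732 mol/L.

Kc = 0.732 mol/L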